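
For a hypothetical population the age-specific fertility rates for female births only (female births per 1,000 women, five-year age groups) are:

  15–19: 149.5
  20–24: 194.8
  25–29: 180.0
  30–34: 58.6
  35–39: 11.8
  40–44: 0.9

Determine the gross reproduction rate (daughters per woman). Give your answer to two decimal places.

Sum of female ASFRs = 149.5 + 194.8 + 180.0 + 58.6 + 11.8 + 0.9 = 595.6
GRR = 5 × 595.6 / 1000 = 2.978

2.98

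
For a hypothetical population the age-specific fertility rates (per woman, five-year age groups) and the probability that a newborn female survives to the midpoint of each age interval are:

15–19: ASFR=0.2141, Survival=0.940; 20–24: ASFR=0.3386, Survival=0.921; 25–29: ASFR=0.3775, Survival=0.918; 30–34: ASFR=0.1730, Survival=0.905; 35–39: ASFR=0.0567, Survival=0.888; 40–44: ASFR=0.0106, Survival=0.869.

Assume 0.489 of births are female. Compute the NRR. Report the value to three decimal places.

Proportion female at birth = 0.489.
Survival-weighted fertility by age (5·fₓ·Sₓ):
  15–19: 5 × 0.2141 × 0.940 = 1.00627
  20–24: 5 × 0.3386 × 0.921 = 1.55925
  25–29: 5 × 0.3775 × 0.918 = 1.73273
  30–34: 5 × 0.1730 × 0.905 = 0.78283
  35–39: 5 × 0.0567 × 0.888 = 0.25175
  40–44: 5 × 0.0106 × 0.869 = 0.04606
Sum = 5.37889
NRR = 0.489 × 5.37889 = 2.63028

2.630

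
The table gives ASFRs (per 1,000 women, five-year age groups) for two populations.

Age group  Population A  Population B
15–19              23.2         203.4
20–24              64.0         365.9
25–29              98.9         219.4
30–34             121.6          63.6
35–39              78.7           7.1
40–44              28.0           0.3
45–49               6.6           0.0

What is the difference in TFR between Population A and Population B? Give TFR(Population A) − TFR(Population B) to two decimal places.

Population A:
  Sum of ASFRs = 23.2 + 64.0 + 98.9 + 121.6 + 78.7 + 28.0 + 6.6 = 421.0
  TFR = 5 × 421.0 / 1000 = 2.105
Population B:
  Sum of ASFRs = 203.4 + 365.9 + 219.4 + 63.6 + 7.1 + 0.3 + 0.0 = 859.7
  TFR = 5 × 859.7 / 1000 = 4.2985
Difference = 2.105 − 4.2985 = -2.1935

-2.19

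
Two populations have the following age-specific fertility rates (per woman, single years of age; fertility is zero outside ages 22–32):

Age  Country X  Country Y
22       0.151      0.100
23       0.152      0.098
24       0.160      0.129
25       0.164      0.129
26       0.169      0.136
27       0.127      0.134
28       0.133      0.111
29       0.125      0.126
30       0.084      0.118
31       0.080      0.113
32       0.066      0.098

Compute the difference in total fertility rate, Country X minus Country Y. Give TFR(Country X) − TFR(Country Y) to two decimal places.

Country X:
  Sum of ASFRs = 0.151 + 0.152 + 0.160 + 0.164 + 0.169 + 0.127 + 0.133 + 0.125 + 0.084 + 0.080 + 0.066 = 1.411
  TFR = 1.411
Country Y:
  Sum of ASFRs = 0.100 + 0.098 + 0.129 + 0.129 + 0.136 + 0.134 + 0.111 + 0.126 + 0.118 + 0.113 + 0.098 = 1.292
  TFR = 1.292
Difference = 1.411 − 1.292 = 0.119

0.12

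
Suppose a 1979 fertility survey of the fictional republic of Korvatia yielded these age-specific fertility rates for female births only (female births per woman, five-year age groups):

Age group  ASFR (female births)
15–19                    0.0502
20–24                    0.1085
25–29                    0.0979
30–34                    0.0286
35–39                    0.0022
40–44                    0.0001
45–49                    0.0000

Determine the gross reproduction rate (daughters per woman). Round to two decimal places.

Sum of female ASFRs = 0.0502 + 0.1085 + 0.0979 + 0.0286 + 0.0022 + 0.0001 + 0.0000 = 0.2875
GRR = 5 × 0.2875 = 1.4375

1.44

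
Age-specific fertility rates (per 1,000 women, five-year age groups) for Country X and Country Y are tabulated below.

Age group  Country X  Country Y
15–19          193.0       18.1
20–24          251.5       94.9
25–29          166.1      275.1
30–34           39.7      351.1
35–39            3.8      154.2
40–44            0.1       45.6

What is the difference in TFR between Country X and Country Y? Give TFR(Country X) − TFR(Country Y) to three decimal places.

Country X:
  Sum of ASFRs = 193.0 + 251.5 + 166.1 + 39.7 + 3.8 + 0.1 = 654.2
  TFR = 5 × 654.2 / 1000 = 3.271
Country Y:
  Sum of ASFRs = 18.1 + 94.9 + 275.1 + 351.1 + 154.2 + 45.6 = 939.0
  TFR = 5 × 939.0 / 1000 = 4.695
Difference = 3.271 − 4.695 = -1.424

-1.424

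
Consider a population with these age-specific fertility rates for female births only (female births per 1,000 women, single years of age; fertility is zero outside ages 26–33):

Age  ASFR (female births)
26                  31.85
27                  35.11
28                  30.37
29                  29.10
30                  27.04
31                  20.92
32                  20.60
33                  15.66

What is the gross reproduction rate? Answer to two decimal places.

0.21

Sum of female ASFRs = 31.85 + 35.11 + 30.37 + 29.10 + 27.04 + 20.92 + 20.60 + 15.66 = 210.65
GRR = 210.65 / 1000 = 0.21065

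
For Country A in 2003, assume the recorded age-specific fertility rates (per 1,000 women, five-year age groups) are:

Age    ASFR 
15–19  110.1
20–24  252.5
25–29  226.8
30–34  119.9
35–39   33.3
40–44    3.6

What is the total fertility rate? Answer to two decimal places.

3.73

Sum of ASFRs = 110.1 + 252.5 + 226.8 + 119.9 + 33.3 + 3.6 = 746.2
TFR = 5 × 746.2 / 1000 = 3.731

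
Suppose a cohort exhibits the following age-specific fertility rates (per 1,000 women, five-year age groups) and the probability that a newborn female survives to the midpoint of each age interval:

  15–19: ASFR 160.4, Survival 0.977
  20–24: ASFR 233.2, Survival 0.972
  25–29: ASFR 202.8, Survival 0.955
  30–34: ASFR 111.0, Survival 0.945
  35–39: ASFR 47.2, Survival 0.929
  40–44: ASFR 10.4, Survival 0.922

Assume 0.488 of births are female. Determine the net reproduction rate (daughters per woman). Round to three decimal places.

Proportion female at birth = 0.488.
Each age group contributes 5 × ASFR × survival:
  15–19: 5 × 160.4/1000 × 0.977 = 0.78355
  20–24: 5 × 233.2/1000 × 0.972 = 1.13335
  25–29: 5 × 202.8/1000 × 0.955 = 0.96837
  30–34: 5 × 111.0/1000 × 0.945 = 0.52448
  35–39: 5 × 47.2/1000 × 0.929 = 0.21924
  40–44: 5 × 10.4/1000 × 0.922 = 0.04794
Sum = 3.67693
NRR = 0.488 × 3.67693 = 1.79434

1.794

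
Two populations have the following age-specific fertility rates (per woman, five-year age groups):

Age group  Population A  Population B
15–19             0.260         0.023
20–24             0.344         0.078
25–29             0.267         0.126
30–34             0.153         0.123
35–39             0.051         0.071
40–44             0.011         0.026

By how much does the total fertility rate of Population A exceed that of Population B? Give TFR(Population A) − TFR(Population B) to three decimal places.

3.195

Population A:
  Sum of ASFRs = 0.260 + 0.344 + 0.267 + 0.153 + 0.051 + 0.011 = 1.086
  TFR = 5 × 1.086 = 5.43
Population B:
  Sum of ASFRs = 0.023 + 0.078 + 0.126 + 0.123 + 0.071 + 0.026 = 0.447
  TFR = 5 × 0.447 = 2.235
Difference = 5.43 − 2.235 = 3.195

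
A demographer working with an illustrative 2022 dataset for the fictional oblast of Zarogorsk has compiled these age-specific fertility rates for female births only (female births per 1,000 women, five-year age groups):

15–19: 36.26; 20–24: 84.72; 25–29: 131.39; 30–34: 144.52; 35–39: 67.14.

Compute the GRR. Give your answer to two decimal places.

Sum of female ASFRs = 36.26 + 84.72 + 131.39 + 144.52 + 67.14 = 464.03
GRR = 5 × 464.03 / 1000 = 2.32015

2.32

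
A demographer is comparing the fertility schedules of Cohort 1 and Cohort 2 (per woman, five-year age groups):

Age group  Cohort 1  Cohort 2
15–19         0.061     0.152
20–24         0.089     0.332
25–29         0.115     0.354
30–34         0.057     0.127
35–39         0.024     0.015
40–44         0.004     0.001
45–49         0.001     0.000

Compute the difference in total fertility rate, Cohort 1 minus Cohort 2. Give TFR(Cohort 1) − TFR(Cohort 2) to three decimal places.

Cohort 1:
  Sum of ASFRs = 0.061 + 0.089 + 0.115 + 0.057 + 0.024 + 0.004 + 0.001 = 0.351
  TFR = 5 × 0.351 = 1.755
Cohort 2:
  Sum of ASFRs = 0.152 + 0.332 + 0.354 + 0.127 + 0.015 + 0.001 + 0.000 = 0.981
  TFR = 5 × 0.981 = 4.905
Difference = 1.755 − 4.905 = -3.15

-3.150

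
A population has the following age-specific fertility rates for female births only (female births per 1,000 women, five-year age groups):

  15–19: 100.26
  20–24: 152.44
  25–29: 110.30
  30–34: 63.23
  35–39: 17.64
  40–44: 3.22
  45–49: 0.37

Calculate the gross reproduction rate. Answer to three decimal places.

2.237

Sum of female ASFRs = 100.26 + 152.44 + 110.30 + 63.23 + 17.64 + 3.22 + 0.37 = 447.46
GRR = 5 × 447.46 / 1000 = 2.2373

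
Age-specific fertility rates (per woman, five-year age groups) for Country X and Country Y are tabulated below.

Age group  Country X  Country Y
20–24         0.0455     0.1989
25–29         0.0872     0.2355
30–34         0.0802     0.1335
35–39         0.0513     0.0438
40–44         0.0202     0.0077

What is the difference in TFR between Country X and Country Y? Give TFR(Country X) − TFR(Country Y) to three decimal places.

-1.675

Country X:
  Sum of ASFRs = 0.0455 + 0.0872 + 0.0802 + 0.0513 + 0.0202 = 0.2844
  TFR = 5 × 0.2844 = 1.422
Country Y:
  Sum of ASFRs = 0.1989 + 0.2355 + 0.1335 + 0.0438 + 0.0077 = 0.6194
  TFR = 5 × 0.6194 = 3.097
Difference = 1.422 − 3.097 = -1.675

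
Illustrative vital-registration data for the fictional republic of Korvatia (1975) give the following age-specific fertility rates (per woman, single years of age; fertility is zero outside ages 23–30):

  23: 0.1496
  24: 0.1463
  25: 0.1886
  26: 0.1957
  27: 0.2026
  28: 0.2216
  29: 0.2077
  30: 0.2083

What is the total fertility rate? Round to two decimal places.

1.52

Sum of ASFRs = 0.1496 + 0.1463 + 0.1886 + 0.1957 + 0.2026 + 0.2216 + 0.2077 + 0.2083 = 1.5204
TFR = 1.5204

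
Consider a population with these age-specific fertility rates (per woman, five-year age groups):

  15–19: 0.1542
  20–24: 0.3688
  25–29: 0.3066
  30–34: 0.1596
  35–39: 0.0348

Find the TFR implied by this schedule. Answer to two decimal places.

Sum of ASFRs = 0.1542 + 0.3688 + 0.3066 + 0.1596 + 0.0348 = 1.0240
TFR = 5 × 1.0240 = 5.12

5.12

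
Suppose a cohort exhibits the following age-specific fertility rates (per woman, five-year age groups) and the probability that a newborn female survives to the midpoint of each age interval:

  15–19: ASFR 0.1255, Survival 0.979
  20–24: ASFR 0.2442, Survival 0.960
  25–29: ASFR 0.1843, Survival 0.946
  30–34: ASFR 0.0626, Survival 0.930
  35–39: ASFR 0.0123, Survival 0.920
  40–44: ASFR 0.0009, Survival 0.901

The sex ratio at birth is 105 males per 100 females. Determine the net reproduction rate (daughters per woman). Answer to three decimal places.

Proportion female at birth = 100 / (100 + 105) = 0.48780.
Per-age-group product (5 × ASFR × survival probability):
  15–19: 5 × 0.1255 × 0.979 = 0.61432
  20–24: 5 × 0.2442 × 0.960 = 1.17216
  25–29: 5 × 0.1843 × 0.946 = 0.87174
  30–34: 5 × 0.0626 × 0.930 = 0.29109
  35–39: 5 × 0.0123 × 0.920 = 0.05658
  40–44: 5 × 0.0009 × 0.901 = 0.00405
Sum = 3.00994
NRR = 0.48780 × 3.00994 = 1.46825
An NRR exceeding 1 indicates intrinsic growth under these rates.

1.468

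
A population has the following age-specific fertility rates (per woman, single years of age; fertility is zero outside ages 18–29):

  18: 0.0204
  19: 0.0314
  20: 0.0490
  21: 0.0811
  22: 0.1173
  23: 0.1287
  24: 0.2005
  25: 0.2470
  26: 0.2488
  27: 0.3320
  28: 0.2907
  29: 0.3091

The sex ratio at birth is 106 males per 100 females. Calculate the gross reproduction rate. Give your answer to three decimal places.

Proportion female at birth = 100 / (100 + 106) = 0.48544.
Sum of ASFRs = 0.0204 + 0.0314 + 0.0490 + 0.0811 + 0.1173 + 0.1287 + 0.2005 + 0.2470 + 0.2488 + 0.3320 + 0.2907 + 0.3091 = 2.0560
TFR = 2.056
GRR = 0.48544 × 2.056 = 0.99806

0.998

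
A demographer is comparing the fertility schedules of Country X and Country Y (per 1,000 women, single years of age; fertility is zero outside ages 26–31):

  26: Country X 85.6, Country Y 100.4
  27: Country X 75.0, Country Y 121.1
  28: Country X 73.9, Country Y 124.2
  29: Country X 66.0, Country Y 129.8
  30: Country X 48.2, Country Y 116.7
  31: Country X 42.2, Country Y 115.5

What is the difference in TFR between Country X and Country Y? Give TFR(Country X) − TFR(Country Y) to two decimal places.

-0.32

Country X:
  Sum of ASFRs = 85.6 + 75.0 + 73.9 + 66.0 + 48.2 + 42.2 = 390.9
  TFR = 390.9 / 1000 = 0.3909
Country Y:
  Sum of ASFRs = 100.4 + 121.1 + 124.2 + 129.8 + 116.7 + 115.5 = 707.7
  TFR = 707.7 / 1000 = 0.7077
Difference = 0.3909 − 0.7077 = -0.3168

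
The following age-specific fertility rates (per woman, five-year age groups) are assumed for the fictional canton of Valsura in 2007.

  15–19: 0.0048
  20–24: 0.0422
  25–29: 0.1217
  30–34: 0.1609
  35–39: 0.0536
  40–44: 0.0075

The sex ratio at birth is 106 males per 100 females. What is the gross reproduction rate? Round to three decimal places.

Proportion female at birth = 100 / (100 + 106) = 0.48544.
Sum of ASFRs = 0.0048 + 0.0422 + 0.1217 + 0.1609 + 0.0536 + 0.0075 = 0.3907
TFR = 5 × 0.3907 = 1.9535
GRR = 0.48544 × 1.9535 = 0.94831

0.948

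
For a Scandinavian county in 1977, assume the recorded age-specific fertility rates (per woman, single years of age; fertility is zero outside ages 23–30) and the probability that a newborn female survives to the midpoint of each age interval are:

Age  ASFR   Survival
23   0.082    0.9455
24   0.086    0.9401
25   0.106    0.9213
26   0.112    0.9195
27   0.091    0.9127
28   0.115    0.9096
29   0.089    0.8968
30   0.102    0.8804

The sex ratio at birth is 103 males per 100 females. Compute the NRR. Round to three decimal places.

0.353

Proportion female at birth = 100 / (100 + 103) = 0.49261.
Each age group contributes 1 × ASFR × survival:
  23: 1 × 0.082 × 0.9455 = 0.07753
  24: 1 × 0.086 × 0.9401 = 0.08085
  25: 1 × 0.106 × 0.9213 = 0.09766
  26: 1 × 0.112 × 0.9195 = 0.10298
  27: 1 × 0.091 × 0.9127 = 0.08306
  28: 1 × 0.115 × 0.9096 = 0.10460
  29: 1 × 0.089 × 0.8968 = 0.07982
  30: 1 × 0.102 × 0.8804 = 0.08980
Sum = 0.71630
NRR = 0.49261 × 0.71630 = 0.35286
With NRR below 1 the population is below replacement fertility.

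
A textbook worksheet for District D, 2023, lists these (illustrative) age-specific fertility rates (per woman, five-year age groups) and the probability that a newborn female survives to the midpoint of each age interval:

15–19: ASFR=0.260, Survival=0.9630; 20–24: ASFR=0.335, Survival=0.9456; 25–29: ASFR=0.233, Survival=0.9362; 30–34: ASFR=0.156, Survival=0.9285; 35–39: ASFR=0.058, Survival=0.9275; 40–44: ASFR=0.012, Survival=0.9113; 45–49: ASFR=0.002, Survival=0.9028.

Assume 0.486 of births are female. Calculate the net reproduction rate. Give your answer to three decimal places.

2.422

Proportion female at birth = 0.486.
Each age group contributes 5 × ASFR × survival:
  15–19: 5 × 0.260 × 0.9630 = 1.25190
  20–24: 5 × 0.335 × 0.9456 = 1.58388
  25–29: 5 × 0.233 × 0.9362 = 1.09067
  30–34: 5 × 0.156 × 0.9285 = 0.72423
  35–39: 5 × 0.058 × 0.9275 = 0.26898
  40–44: 5 × 0.012 × 0.9113 = 0.05468
  45–49: 5 × 0.002 × 0.9028 = 0.00903
Sum = 4.98337
NRR = 0.486 × 4.98337 = 2.42192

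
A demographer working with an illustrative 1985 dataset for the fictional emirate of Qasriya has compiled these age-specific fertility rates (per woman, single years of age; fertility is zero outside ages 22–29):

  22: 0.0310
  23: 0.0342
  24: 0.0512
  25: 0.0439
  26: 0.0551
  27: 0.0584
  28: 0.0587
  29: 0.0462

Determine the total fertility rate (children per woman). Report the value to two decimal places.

Sum of ASFRs = 0.0310 + 0.0342 + 0.0512 + 0.0439 + 0.0551 + 0.0584 + 0.0587 + 0.0462 = 0.3787
TFR = 0.3787

0.38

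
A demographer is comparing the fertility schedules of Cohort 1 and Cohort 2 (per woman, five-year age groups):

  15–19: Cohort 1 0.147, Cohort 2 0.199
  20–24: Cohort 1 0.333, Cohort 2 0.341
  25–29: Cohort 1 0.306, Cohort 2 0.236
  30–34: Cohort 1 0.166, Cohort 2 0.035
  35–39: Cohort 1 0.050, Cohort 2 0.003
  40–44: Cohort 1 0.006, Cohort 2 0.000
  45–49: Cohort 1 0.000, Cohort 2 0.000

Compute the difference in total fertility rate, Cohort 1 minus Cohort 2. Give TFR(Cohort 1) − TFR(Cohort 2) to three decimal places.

0.970

Cohort 1:
  Sum of ASFRs = 0.147 + 0.333 + 0.306 + 0.166 + 0.050 + 0.006 + 0.000 = 1.008
  TFR = 5 × 1.008 = 5.04
Cohort 2:
  Sum of ASFRs = 0.199 + 0.341 + 0.236 + 0.035 + 0.003 + 0.000 + 0.000 = 0.814
  TFR = 5 × 0.814 = 4.07
Difference = 5.04 − 4.07 = 0.97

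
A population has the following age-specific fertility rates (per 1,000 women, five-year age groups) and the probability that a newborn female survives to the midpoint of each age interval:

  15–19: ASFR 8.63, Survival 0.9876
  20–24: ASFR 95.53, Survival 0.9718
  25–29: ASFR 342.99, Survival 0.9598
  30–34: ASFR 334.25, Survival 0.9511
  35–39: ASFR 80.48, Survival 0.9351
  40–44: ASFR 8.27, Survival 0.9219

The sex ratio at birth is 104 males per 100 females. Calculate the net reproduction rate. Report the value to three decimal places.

Proportion female at birth = 100 / (100 + 104) = 0.49020.
Weighting each age-specific rate by interval width and survival:
  15–19: 5 × 8.63/1000 × 0.9876 = 0.04261
  20–24: 5 × 95.53/1000 × 0.9718 = 0.46418
  25–29: 5 × 342.99/1000 × 0.9598 = 1.64601
  30–34: 5 × 334.25/1000 × 0.9511 = 1.58953
  35–39: 5 × 80.48/1000 × 0.9351 = 0.37628
  40–44: 5 × 8.27/1000 × 0.9219 = 0.03812
Sum = 4.15673
NRR = 0.49020 × 4.15673 = 2.03763
With NRR above 1 the population is above replacement fertility.

2.038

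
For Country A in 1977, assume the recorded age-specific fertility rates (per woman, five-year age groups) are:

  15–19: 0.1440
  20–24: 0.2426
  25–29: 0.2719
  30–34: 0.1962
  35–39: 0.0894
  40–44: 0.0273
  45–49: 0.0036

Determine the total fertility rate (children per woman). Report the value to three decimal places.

4.875

Sum of ASFRs = 0.1440 + 0.2426 + 0.2719 + 0.1962 + 0.0894 + 0.0273 + 0.0036 = 0.9750
TFR = 5 × 0.9750 = 4.875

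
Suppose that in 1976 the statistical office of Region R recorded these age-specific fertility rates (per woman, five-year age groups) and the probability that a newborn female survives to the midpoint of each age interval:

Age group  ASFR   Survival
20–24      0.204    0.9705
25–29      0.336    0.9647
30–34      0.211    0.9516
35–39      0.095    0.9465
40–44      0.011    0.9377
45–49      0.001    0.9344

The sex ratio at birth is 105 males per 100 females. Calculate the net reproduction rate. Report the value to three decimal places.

Proportion female at birth = 100 / (100 + 105) = 0.48780.
Survival-weighted fertility by age (5·fₓ·Sₓ):
  20–24: 5 × 0.204 × 0.9705 = 0.98991
  25–29: 5 × 0.336 × 0.9647 = 1.62070
  30–34: 5 × 0.211 × 0.9516 = 1.00394
  35–39: 5 × 0.095 × 0.9465 = 0.44959
  40–44: 5 × 0.011 × 0.9377 = 0.05157
  45–49: 5 × 0.001 × 0.9344 = 0.00467
Sum = 4.12038
NRR = 0.48780 × 4.12038 = 2.00992

2.010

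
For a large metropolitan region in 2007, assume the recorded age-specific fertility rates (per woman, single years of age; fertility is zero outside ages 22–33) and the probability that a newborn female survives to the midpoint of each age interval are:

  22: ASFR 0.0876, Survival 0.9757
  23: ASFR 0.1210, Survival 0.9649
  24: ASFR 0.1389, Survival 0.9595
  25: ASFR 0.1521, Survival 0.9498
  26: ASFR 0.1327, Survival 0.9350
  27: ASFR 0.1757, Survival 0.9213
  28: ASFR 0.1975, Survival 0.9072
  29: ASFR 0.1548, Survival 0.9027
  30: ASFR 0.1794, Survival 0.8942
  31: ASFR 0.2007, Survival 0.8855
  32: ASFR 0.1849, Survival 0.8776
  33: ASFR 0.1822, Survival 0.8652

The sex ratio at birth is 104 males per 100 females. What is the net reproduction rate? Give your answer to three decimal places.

Proportion female at birth = 100 / (100 + 104) = 0.49020.
Per-age-group product (1 × ASFR × survival probability):
  22: 1 × 0.0876 × 0.9757 = 0.08547
  23: 1 × 0.1210 × 0.9649 = 0.11675
  24: 1 × 0.1389 × 0.9595 = 0.13327
  25: 1 × 0.1521 × 0.9498 = 0.14446
  26: 1 × 0.1327 × 0.9350 = 0.12407
  27: 1 × 0.1757 × 0.9213 = 0.16187
  28: 1 × 0.1975 × 0.9072 = 0.17917
  29: 1 × 0.1548 × 0.9027 = 0.13974
  30: 1 × 0.1794 × 0.8942 = 0.16042
  31: 1 × 0.2007 × 0.8855 = 0.17772
  32: 1 × 0.1849 × 0.8776 = 0.16227
  33: 1 × 0.1822 × 0.8652 = 0.15764
Sum = 1.74285
NRR = 0.49020 × 1.74285 = 0.85435
NRR < 1, so the cohort does not fully replace itself.

0.854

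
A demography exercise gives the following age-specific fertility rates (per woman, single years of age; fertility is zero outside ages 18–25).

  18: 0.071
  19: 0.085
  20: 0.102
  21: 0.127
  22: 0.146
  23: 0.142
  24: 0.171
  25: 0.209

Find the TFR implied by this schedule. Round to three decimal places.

Sum of ASFRs = 0.071 + 0.085 + 0.102 + 0.127 + 0.146 + 0.142 + 0.171 + 0.209 = 1.053
TFR = 1.053

1.053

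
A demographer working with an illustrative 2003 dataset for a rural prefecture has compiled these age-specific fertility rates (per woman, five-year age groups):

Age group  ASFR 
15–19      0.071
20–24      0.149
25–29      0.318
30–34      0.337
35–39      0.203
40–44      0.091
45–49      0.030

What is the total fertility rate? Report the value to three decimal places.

5.995

Sum of ASFRs = 0.071 + 0.149 + 0.318 + 0.337 + 0.203 + 0.091 + 0.030 = 1.199
TFR = 5 × 1.199 = 5.995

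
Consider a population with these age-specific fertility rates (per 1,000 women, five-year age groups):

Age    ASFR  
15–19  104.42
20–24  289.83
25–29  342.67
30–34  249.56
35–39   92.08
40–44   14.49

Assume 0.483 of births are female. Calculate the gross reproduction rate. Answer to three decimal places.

Proportion female at birth = 0.483.
Sum of ASFRs = 104.42 + 289.83 + 342.67 + 249.56 + 92.08 + 14.49 = 1093.05
TFR = 5 × 1093.05 / 1000 = 5.46525
GRR = 0.483 × 5.46525 = 2.63972

2.640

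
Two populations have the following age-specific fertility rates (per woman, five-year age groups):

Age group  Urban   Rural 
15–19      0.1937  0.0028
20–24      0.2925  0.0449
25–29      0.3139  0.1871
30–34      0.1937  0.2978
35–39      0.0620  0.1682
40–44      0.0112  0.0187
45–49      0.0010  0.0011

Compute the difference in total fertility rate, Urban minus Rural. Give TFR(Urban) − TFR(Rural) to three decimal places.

Urban:
  Sum of ASFRs = 0.1937 + 0.2925 + 0.3139 + 0.1937 + 0.0620 + 0.0112 + 0.0010 = 1.0680
  TFR = 5 × 1.0680 = 5.34
Rural:
  Sum of ASFRs = 0.0028 + 0.0449 + 0.1871 + 0.2978 + 0.1682 + 0.0187 + 0.0011 = 0.7206
  TFR = 5 × 0.7206 = 3.603
Difference = 5.34 − 3.603 = 1.737

1.737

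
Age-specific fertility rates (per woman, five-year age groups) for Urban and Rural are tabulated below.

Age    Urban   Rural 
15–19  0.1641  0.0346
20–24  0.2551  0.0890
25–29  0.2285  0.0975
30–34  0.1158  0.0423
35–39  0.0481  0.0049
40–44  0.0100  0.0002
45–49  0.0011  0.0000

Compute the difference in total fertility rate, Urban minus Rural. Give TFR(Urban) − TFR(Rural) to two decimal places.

Urban:
  Sum of ASFRs = 0.1641 + 0.2551 + 0.2285 + 0.1158 + 0.0481 + 0.0100 + 0.0011 = 0.8227
  TFR = 5 × 0.8227 = 4.1135
Rural:
  Sum of ASFRs = 0.0346 + 0.0890 + 0.0975 + 0.0423 + 0.0049 + 0.0002 + 0.0000 = 0.2685
  TFR = 5 × 0.2685 = 1.3425
Difference = 4.1135 − 1.3425 = 2.771

2.77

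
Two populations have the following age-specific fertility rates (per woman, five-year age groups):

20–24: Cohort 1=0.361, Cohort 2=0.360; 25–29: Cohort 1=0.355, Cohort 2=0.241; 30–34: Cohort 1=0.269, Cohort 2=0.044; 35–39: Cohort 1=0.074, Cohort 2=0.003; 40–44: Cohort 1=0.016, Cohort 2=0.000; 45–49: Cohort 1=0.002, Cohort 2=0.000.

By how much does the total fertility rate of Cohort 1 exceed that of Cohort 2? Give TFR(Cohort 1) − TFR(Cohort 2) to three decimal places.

Cohort 1:
  Sum of ASFRs = 0.361 + 0.355 + 0.269 + 0.074 + 0.016 + 0.002 = 1.077
  TFR = 5 × 1.077 = 5.385
Cohort 2:
  Sum of ASFRs = 0.360 + 0.241 + 0.044 + 0.003 + 0.000 + 0.000 = 0.648
  TFR = 5 × 0.648 = 3.24
Difference = 5.385 − 3.24 = 2.145

2.145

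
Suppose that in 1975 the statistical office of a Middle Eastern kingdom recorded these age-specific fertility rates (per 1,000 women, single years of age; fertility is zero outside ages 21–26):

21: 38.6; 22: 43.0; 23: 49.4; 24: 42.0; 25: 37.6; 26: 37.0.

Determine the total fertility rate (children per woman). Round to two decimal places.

Sum of ASFRs = 38.6 + 43.0 + 49.4 + 42.0 + 37.6 + 37.0 = 247.6
TFR = 247.6 / 1000 = 0.2476

0.25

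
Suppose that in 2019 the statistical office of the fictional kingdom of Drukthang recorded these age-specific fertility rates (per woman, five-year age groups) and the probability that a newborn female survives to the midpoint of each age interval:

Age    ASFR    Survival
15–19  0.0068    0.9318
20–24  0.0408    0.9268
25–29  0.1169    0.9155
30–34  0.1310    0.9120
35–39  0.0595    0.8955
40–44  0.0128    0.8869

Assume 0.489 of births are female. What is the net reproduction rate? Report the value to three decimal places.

0.820

Proportion female at birth = 0.489.
Each age group contributes 5 × ASFR × survival:
  15–19: 5 × 0.0068 × 0.9318 = 0.03168
  20–24: 5 × 0.0408 × 0.9268 = 0.18907
  25–29: 5 × 0.1169 × 0.9155 = 0.53511
  30–34: 5 × 0.1310 × 0.9120 = 0.59736
  35–39: 5 × 0.0595 × 0.8955 = 0.26641
  40–44: 5 × 0.0128 × 0.8869 = 0.05676
Sum = 1.67639
NRR = 0.489 × 1.67639 = 0.81975
With NRR below 1 the population is below replacement fertility.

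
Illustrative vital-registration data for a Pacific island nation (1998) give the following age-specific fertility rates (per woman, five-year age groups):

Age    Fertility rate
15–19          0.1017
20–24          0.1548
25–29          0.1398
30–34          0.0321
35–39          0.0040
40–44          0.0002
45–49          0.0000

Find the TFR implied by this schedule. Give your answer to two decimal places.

2.16

Sum of ASFRs = 0.1017 + 0.1548 + 0.1398 + 0.0321 + 0.0040 + 0.0002 + 0.0000 = 0.4326
TFR = 5 × 0.4326 = 2.163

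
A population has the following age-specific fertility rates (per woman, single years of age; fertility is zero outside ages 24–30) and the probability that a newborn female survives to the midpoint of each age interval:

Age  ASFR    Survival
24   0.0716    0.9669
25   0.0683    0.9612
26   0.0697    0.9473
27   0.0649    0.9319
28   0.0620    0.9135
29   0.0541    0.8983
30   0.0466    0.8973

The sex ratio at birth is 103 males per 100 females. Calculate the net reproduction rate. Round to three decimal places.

0.201

Proportion female at birth = 100 / (100 + 103) = 0.49261.
Per-age-group product (1 × ASFR × survival probability):
  24: 1 × 0.0716 × 0.9669 = 0.06923
  25: 1 × 0.0683 × 0.9612 = 0.06565
  26: 1 × 0.0697 × 0.9473 = 0.06603
  27: 1 × 0.0649 × 0.9319 = 0.06048
  28: 1 × 0.0620 × 0.9135 = 0.05664
  29: 1 × 0.0541 × 0.8983 = 0.04860
  30: 1 × 0.0466 × 0.8973 = 0.04181
Sum = 0.40844
NRR = 0.49261 × 0.40844 = 0.20120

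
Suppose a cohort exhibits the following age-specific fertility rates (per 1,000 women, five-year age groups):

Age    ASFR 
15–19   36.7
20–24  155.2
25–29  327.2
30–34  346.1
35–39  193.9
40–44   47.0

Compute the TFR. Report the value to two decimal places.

5.53

Sum of ASFRs = 36.7 + 155.2 + 327.2 + 346.1 + 193.9 + 47.0 = 1106.1
TFR = 5 × 1106.1 / 1000 = 5.5305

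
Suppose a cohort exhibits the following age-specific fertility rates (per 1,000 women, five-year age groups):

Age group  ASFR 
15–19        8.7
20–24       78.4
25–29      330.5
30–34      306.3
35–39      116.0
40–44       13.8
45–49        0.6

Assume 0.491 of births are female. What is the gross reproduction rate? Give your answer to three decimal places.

2.097

Proportion female at birth = 0.491.
Sum of ASFRs = 8.7 + 78.4 + 330.5 + 306.3 + 116.0 + 13.8 + 0.6 = 854.3
TFR = 5 × 854.3 / 1000 = 4.2715
GRR = 0.491 × 4.2715 = 2.09731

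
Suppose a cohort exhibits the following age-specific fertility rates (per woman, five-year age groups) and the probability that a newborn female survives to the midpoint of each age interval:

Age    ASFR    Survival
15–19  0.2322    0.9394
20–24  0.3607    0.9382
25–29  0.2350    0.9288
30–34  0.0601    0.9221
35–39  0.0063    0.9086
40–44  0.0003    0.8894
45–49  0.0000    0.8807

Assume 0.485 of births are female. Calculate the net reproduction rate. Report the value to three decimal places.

2.028

Proportion female at birth = 0.485.
Each age group contributes 5 × ASFR × survival:
  15–19: 5 × 0.2322 × 0.9394 = 1.09064
  20–24: 5 × 0.3607 × 0.9382 = 1.69204
  25–29: 5 × 0.2350 × 0.9288 = 1.09134
  30–34: 5 × 0.0601 × 0.9221 = 0.27709
  35–39: 5 × 0.0063 × 0.9086 = 0.02862
  40–44: 5 × 0.0003 × 0.8894 = 0.00133
  45–49: 5 × 0.0000 × 0.8807 = 0.00000
Sum = 4.18106
NRR = 0.485 × 4.18106 = 2.02781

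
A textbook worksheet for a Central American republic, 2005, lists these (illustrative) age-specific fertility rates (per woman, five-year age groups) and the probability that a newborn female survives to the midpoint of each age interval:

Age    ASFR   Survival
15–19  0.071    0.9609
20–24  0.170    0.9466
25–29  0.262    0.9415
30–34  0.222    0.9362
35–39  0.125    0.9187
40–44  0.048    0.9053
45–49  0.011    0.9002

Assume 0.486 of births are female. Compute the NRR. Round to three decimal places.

2.070

Proportion female at birth = 0.486.
Weighting each age-specific rate by interval width and survival:
  15–19: 5 × 0.071 × 0.9609 = 0.34112
  20–24: 5 × 0.170 × 0.9466 = 0.80461
  25–29: 5 × 0.262 × 0.9415 = 1.23337
  30–34: 5 × 0.222 × 0.9362 = 1.03918
  35–39: 5 × 0.125 × 0.9187 = 0.57419
  40–44: 5 × 0.048 × 0.9053 = 0.21727
  45–49: 5 × 0.011 × 0.9002 = 0.04951
Sum = 4.25925
NRR = 0.486 × 4.25925 = 2.07000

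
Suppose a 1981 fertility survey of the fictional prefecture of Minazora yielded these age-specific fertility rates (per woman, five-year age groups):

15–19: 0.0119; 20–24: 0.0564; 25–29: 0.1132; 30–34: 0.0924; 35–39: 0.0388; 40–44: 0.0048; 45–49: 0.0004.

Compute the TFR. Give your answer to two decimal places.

1.59

Sum of ASFRs = 0.0119 + 0.0564 + 0.1132 + 0.0924 + 0.0388 + 0.0048 + 0.0004 = 0.3179
TFR = 5 × 0.3179 = 1.5895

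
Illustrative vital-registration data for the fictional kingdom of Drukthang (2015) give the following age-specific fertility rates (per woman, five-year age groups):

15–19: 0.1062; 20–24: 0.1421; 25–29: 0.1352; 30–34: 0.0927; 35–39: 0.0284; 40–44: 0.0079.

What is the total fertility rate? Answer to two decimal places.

Sum of ASFRs = 0.1062 + 0.1421 + 0.1352 + 0.0927 + 0.0284 + 0.0079 = 0.5125
TFR = 5 × 0.5125 = 2.5625

2.56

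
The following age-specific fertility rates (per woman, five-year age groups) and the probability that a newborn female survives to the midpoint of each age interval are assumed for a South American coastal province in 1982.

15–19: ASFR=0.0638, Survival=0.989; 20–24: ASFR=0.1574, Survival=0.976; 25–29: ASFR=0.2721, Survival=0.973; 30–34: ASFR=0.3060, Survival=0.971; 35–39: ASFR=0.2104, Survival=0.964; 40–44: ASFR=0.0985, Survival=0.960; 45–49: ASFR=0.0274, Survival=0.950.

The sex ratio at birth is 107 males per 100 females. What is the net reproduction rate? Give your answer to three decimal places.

2.662

Proportion female at birth = 100 / (100 + 107) = 0.48309.
Weighting each age-specific rate by interval width and survival:
  15–19: 5 × 0.0638 × 0.989 = 0.31549
  20–24: 5 × 0.1574 × 0.976 = 0.76811
  25–29: 5 × 0.2721 × 0.973 = 1.32377
  30–34: 5 × 0.3060 × 0.971 = 1.48563
  35–39: 5 × 0.2104 × 0.964 = 1.01413
  40–44: 5 × 0.0985 × 0.960 = 0.47280
  45–49: 5 × 0.0274 × 0.950 = 0.13015
Sum = 5.51008
NRR = 0.48309 × 5.51008 = 2.66186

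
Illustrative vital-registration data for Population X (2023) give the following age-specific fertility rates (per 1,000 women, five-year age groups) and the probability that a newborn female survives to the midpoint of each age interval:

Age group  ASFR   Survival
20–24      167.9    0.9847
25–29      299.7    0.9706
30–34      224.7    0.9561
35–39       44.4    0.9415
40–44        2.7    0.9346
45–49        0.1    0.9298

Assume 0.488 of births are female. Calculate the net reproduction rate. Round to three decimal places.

1.746

Proportion female at birth = 0.488.
Weighting each age-specific rate by interval width and survival:
  20–24: 5 × 167.9/1000 × 0.9847 = 0.82666
  25–29: 5 × 299.7/1000 × 0.9706 = 1.45444
  30–34: 5 × 224.7/1000 × 0.9561 = 1.07418
  35–39: 5 × 44.4/1000 × 0.9415 = 0.20901
  40–44: 5 × 2.7/1000 × 0.9346 = 0.01262
  45–49: 5 × 0.1/1000 × 0.9298 = 0.00046
Sum = 3.57737
NRR = 0.488 × 3.57737 = 1.74576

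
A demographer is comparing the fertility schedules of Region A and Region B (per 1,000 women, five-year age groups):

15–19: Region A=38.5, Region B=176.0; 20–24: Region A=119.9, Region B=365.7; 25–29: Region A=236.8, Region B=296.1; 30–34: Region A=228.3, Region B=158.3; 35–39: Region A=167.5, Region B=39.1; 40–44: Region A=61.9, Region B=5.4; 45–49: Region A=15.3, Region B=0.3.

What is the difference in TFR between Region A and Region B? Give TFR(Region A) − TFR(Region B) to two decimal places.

-0.86

Region A:
  Sum of ASFRs = 38.5 + 119.9 + 236.8 + 228.3 + 167.5 + 61.9 + 15.3 = 868.2
  TFR = 5 × 868.2 / 1000 = 4.341
Region B:
  Sum of ASFRs = 176.0 + 365.7 + 296.1 + 158.3 + 39.1 + 5.4 + 0.3 = 1040.9
  TFR = 5 × 1040.9 / 1000 = 5.2045
Difference = 4.341 − 5.2045 = -0.8635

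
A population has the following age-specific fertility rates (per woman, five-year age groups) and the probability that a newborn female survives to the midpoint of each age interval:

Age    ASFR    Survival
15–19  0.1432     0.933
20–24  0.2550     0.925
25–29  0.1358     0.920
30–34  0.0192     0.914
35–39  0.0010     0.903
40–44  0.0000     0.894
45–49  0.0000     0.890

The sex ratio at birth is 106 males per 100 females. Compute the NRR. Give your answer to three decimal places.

Proportion female at birth = 100 / (100 + 106) = 0.48544.
Each age group contributes 5 × ASFR × survival:
  15–19: 5 × 0.1432 × 0.933 = 0.66803
  20–24: 5 × 0.2550 × 0.925 = 1.17938
  25–29: 5 × 0.1358 × 0.920 = 0.62468
  30–34: 5 × 0.0192 × 0.914 = 0.08774
  35–39: 5 × 0.0010 × 0.903 = 0.00452
  40–44: 5 × 0.0000 × 0.894 = 0.00000
  45–49: 5 × 0.0000 × 0.890 = 0.00000
Sum = 2.56435
NRR = 0.48544 × 2.56435 = 1.24484
With NRR above 1 the population is above replacement fertility.

1.245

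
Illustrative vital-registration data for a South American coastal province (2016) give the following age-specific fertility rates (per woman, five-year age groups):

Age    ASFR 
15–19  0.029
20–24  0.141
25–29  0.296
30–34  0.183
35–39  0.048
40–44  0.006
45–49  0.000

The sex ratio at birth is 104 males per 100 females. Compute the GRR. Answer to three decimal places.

1.723

Proportion female at birth = 100 / (100 + 104) = 0.49020.
Sum of ASFRs = 0.029 + 0.141 + 0.296 + 0.183 + 0.048 + 0.006 + 0.000 = 0.703
TFR = 5 × 0.703 = 3.515
GRR = 0.49020 × 3.515 = 1.72305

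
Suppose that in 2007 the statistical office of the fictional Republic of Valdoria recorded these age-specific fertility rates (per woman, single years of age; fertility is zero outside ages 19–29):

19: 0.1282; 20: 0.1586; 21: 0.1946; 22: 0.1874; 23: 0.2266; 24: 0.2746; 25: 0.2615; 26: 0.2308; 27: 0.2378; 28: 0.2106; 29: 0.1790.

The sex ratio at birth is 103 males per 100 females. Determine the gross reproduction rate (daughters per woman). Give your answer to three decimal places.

Proportion female at birth = 100 / (100 + 103) = 0.49261.
Sum of ASFRs = 0.1282 + 0.1586 + 0.1946 + 0.1874 + 0.2266 + 0.2746 + 0.2615 + 0.2308 + 0.2378 + 0.2106 + 0.1790 = 2.2897
TFR = 2.2897
GRR = 0.49261 × 2.2897 = 1.12793

1.128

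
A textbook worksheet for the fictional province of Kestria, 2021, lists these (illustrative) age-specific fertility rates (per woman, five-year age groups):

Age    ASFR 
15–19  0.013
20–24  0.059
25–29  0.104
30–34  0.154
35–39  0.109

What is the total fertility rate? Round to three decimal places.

Sum of ASFRs = 0.013 + 0.059 + 0.104 + 0.154 + 0.109 = 0.439
TFR = 5 × 0.439 = 2.195

2.195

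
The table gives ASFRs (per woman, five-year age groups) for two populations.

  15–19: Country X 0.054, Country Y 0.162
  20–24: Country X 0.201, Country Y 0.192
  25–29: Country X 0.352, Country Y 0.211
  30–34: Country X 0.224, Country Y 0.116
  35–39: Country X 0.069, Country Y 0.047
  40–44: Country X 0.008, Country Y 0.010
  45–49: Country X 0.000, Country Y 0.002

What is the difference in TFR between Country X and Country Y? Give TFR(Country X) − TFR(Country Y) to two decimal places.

Country X:
  Sum of ASFRs = 0.054 + 0.201 + 0.352 + 0.224 + 0.069 + 0.008 + 0.000 = 0.908
  TFR = 5 × 0.908 = 4.54
Country Y:
  Sum of ASFRs = 0.162 + 0.192 + 0.211 + 0.116 + 0.047 + 0.010 + 0.002 = 0.740
  TFR = 5 × 0.740 = 3.7
Difference = 4.54 − 3.7 = 0.84

0.84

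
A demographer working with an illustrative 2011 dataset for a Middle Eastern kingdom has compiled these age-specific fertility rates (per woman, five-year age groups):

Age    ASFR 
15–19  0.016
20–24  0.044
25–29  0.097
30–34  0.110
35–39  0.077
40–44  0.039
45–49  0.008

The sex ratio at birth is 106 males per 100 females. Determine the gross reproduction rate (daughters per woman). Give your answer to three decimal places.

0.949

Proportion female at birth = 100 / (100 + 106) = 0.48544.
Sum of ASFRs = 0.016 + 0.044 + 0.097 + 0.110 + 0.077 + 0.039 + 0.008 = 0.391
TFR = 5 × 0.391 = 1.955
GRR = 0.48544 × 1.955 = 0.94904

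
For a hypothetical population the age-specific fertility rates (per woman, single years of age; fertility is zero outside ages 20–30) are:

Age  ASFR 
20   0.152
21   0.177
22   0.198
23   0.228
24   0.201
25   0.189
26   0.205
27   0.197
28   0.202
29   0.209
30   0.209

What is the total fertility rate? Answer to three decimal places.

2.167

Sum of ASFRs = 0.152 + 0.177 + 0.198 + 0.228 + 0.201 + 0.189 + 0.205 + 0.197 + 0.202 + 0.209 + 0.209 = 2.167
TFR = 2.167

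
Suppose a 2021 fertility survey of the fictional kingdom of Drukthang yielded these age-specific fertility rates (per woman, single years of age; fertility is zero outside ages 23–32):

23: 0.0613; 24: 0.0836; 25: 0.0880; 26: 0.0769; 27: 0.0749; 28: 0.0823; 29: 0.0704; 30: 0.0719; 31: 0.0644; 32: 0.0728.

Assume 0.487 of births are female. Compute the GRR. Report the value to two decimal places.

Proportion female at birth = 0.487.
Sum of ASFRs = 0.0613 + 0.0836 + 0.0880 + 0.0769 + 0.0749 + 0.0823 + 0.0704 + 0.0719 + 0.0644 + 0.0728 = 0.7465
TFR = 0.7465
GRR = 0.487 × 0.7465 = 0.36355

0.36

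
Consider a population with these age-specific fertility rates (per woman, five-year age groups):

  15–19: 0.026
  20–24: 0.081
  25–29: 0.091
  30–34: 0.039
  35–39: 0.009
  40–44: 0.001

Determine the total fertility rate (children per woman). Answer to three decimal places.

1.235

Sum of ASFRs = 0.026 + 0.081 + 0.091 + 0.039 + 0.009 + 0.001 = 0.247
TFR = 5 × 0.247 = 1.235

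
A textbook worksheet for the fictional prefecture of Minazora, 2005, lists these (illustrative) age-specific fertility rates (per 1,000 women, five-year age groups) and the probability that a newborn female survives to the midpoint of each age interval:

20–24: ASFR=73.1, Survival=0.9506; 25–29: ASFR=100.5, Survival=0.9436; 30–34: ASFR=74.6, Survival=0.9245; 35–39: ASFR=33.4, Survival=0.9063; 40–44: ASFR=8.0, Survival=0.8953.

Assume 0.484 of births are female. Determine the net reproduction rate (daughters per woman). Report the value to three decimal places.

0.655

Proportion female at birth = 0.484.
Per-age-group product (5 × ASFR × survival probability):
  20–24: 5 × 73.1/1000 × 0.9506 = 0.34744
  25–29: 5 × 100.5/1000 × 0.9436 = 0.47416
  30–34: 5 × 74.6/1000 × 0.9245 = 0.34484
  35–39: 5 × 33.4/1000 × 0.9063 = 0.15135
  40–44: 5 × 8.0/1000 × 0.8953 = 0.03581
Sum = 1.35360
NRR = 0.484 × 1.35360 = 0.65514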